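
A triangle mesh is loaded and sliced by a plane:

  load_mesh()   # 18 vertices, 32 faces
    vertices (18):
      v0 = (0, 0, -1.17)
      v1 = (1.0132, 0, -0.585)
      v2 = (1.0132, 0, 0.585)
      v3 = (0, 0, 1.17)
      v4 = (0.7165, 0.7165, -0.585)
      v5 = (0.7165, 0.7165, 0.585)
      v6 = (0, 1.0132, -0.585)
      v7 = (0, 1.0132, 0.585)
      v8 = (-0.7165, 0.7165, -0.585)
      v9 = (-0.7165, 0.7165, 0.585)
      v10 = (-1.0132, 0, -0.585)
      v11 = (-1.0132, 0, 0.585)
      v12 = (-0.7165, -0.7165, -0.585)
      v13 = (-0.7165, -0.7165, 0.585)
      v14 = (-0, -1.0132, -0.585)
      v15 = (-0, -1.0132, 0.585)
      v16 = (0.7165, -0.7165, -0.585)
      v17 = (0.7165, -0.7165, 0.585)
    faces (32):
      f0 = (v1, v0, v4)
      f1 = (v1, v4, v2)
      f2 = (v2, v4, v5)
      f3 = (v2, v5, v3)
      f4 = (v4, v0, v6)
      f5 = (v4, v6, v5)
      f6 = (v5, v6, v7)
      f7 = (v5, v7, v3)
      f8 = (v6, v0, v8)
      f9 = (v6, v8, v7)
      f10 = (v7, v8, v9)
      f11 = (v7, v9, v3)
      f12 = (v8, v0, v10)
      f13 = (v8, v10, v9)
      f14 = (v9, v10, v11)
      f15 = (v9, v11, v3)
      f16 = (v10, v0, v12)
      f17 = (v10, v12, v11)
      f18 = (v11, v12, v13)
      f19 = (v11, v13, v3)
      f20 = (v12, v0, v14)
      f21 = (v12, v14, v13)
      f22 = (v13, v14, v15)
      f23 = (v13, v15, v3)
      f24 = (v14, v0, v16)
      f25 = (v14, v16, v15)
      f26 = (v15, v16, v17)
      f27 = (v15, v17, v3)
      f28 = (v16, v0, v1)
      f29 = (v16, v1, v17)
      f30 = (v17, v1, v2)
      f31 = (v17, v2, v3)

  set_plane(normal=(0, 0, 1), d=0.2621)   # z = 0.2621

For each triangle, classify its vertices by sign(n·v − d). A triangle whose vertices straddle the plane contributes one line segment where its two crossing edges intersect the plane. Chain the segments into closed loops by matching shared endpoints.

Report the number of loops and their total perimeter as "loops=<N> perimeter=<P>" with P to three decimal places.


Straddling triangles (16 of 32):
  (v1,v4,v2) [--+] → (0.931316, 0.197742, 0.2621)–(1.0132, 0, 0.2621)  len=0.2140
  (v2,v4,v5) [+-+] → (0.931316, 0.197742, 0.2621)–(0.7165, 0.7165, 0.2621)  len=0.5615
  (v4,v6,v5) [--+] → (0.518758, 0.798384, 0.2621)–(0.7165, 0.7165, 0.2621)  len=0.2140
  (v5,v6,v7) [+-+] → (0.518758, 0.798384, 0.2621)–(0, 1.0132, 0.2621)  len=0.5615
  (v6,v8,v7) [--+] → (-0.197742, 0.931316, 0.2621)–(0, 1.0132, 0.2621)  len=0.2140
  (v7,v8,v9) [+-+] → (-0.197742, 0.931316, 0.2621)–(-0.7165, 0.7165, 0.2621)  len=0.5615
  (v8,v10,v9) [--+] → (-0.798384, 0.518758, 0.2621)–(-0.7165, 0.7165, 0.2621)  len=0.2140
  (v9,v10,v11) [+-+] → (-0.798384, 0.518758, 0.2621)–(-1.0132, 0, 0.2621)  len=0.5615
  (v10,v12,v11) [--+] → (-0.931316, -0.197742, 0.2621)–(-1.0132, 0, 0.2621)  len=0.2140
  (v11,v12,v13) [+-+] → (-0.931316, -0.197742, 0.2621)–(-0.7165, -0.7165, 0.2621)  len=0.5615
  (v12,v14,v13) [--+] → (-0.518758, -0.798384, 0.2621)–(-0.7165, -0.7165, 0.2621)  len=0.2140
  (v13,v14,v15) [+-+] → (-0.518758, -0.798384, 0.2621)–(0, -1.0132, 0.2621)  len=0.5615
  (v14,v16,v15) [--+] → (0.197742, -0.931316, 0.2621)–(0, -1.0132, 0.2621)  len=0.2140
  (v15,v16,v17) [+-+] → (0.197742, -0.931316, 0.2621)–(0.7165, -0.7165, 0.2621)  len=0.5615
  (v16,v1,v17) [--+] → (0.798384, -0.518758, 0.2621)–(0.7165, -0.7165, 0.2621)  len=0.2140
  (v17,v1,v2) [+-+] → (0.798384, -0.518758, 0.2621)–(1.0132, 0, 0.2621)  len=0.5615

Chained into 1 loop(s):
  loop 1: 16 segments, perimeter = 6.2040
Total perimeter = 6.204

loops=1 perimeter=6.204


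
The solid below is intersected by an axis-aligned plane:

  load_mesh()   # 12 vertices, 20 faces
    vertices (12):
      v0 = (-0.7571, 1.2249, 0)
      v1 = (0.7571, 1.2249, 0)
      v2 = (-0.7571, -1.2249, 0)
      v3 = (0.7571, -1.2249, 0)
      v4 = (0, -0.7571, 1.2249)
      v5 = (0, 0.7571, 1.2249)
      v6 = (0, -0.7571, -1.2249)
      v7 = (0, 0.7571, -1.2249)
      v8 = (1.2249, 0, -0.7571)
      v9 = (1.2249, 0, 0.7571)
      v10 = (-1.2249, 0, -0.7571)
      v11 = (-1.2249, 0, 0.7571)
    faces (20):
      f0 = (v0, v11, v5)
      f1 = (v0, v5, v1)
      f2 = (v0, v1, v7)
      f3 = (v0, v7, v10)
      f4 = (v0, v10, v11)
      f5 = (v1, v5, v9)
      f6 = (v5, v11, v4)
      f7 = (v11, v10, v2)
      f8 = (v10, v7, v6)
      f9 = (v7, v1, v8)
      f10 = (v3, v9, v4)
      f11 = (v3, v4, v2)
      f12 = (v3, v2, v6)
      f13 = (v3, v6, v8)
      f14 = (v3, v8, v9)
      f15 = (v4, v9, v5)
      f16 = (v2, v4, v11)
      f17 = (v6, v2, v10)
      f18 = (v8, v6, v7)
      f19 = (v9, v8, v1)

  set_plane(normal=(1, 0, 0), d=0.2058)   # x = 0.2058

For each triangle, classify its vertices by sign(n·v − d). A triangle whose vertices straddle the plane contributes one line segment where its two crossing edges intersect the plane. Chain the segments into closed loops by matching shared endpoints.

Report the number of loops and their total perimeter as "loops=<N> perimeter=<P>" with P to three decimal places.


loops=1 perimeter=7.778

Straddling triangles (10 of 20):
  (v0,v5,v1) [--+] → (0.2058, 0.884261, 0.891939)–(0.2058, 1.2249, 0)  len=0.9548
  (v0,v1,v7) [-+-] → (0.2058, 1.2249, 0)–(0.2058, 0.884261, -0.891939)  len=0.9548
  (v1,v5,v9) [+-+] → (0.2058, 0.884261, 0.891939)–(0.2058, 0.629897, 1.1463)  len=0.3597
  (v7,v1,v8) [-++] → (0.2058, 0.884261, -0.891939)–(0.2058, 0.629897, -1.1463)  len=0.3597
  (v3,v9,v4) [++-] → (0.2058, -0.629897, 1.1463)–(0.2058, -0.884261, 0.891939)  len=0.3597
  (v3,v4,v2) [+--] → (0.2058, -0.884261, 0.891939)–(0.2058, -1.2249, 0)  len=0.9548
  (v3,v2,v6) [+--] → (0.2058, -1.2249, 0)–(0.2058, -0.884261, -0.891939)  len=0.9548
  (v3,v6,v8) [+-+] → (0.2058, -0.884261, -0.891939)–(0.2058, -0.629897, -1.1463)  len=0.3597
  (v4,v9,v5) [-+-] → (0.2058, -0.629897, 1.1463)–(0.2058, 0.629897, 1.1463)  len=1.2598
  (v8,v6,v7) [+--] → (0.2058, -0.629897, -1.1463)–(0.2058, 0.629897, -1.1463)  len=1.2598

Chained into 1 loop(s):
  loop 1: 10 segments, perimeter = 7.7776
Total perimeter = 7.778


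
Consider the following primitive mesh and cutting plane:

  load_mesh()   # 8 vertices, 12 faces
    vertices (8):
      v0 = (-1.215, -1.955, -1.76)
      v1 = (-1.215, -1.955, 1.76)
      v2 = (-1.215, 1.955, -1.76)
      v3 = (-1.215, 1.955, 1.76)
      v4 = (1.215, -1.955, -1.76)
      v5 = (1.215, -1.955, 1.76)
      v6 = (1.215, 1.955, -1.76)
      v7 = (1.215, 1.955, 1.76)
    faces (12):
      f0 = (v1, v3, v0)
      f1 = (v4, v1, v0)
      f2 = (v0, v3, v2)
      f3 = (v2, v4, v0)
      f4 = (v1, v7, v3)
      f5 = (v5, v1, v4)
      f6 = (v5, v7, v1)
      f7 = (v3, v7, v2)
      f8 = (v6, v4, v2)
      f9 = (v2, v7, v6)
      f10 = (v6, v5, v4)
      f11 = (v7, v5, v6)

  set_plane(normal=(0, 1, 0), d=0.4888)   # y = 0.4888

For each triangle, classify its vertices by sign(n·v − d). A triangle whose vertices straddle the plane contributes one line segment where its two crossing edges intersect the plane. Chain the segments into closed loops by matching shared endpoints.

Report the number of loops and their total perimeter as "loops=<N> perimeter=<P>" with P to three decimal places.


Straddling triangles (8 of 12):
  (v1,v3,v0) [-+-] → (-1.215, 0.4888, 1.76)–(-1.215, 0.4888, 0.440045)  len=1.3200
  (v0,v3,v2) [-++] → (-1.215, 0.4888, 0.440045)–(-1.215, 0.4888, -1.76)  len=2.2000
  (v2,v4,v0) [+--] → (-0.303781, 0.4888, -1.76)–(-1.215, 0.4888, -1.76)  len=0.9112
  (v1,v7,v3) [-++] → (0.303781, 0.4888, 1.76)–(-1.215, 0.4888, 1.76)  len=1.5188
  (v5,v7,v1) [-+-] → (1.215, 0.4888, 1.76)–(0.303781, 0.4888, 1.76)  len=0.9112
  (v6,v4,v2) [+-+] → (1.215, 0.4888, -1.76)–(-0.303781, 0.4888, -1.76)  len=1.5188
  (v6,v5,v4) [+--] → (1.215, 0.4888, -0.440045)–(1.215, 0.4888, -1.76)  len=1.3200
  (v7,v5,v6) [+-+] → (1.215, 0.4888, 1.76)–(1.215, 0.4888, -0.440045)  len=2.2000

Chained into 1 loop(s):
  loop 1: 8 segments, perimeter = 11.9000
Total perimeter = 11.900

loops=1 perimeter=11.900


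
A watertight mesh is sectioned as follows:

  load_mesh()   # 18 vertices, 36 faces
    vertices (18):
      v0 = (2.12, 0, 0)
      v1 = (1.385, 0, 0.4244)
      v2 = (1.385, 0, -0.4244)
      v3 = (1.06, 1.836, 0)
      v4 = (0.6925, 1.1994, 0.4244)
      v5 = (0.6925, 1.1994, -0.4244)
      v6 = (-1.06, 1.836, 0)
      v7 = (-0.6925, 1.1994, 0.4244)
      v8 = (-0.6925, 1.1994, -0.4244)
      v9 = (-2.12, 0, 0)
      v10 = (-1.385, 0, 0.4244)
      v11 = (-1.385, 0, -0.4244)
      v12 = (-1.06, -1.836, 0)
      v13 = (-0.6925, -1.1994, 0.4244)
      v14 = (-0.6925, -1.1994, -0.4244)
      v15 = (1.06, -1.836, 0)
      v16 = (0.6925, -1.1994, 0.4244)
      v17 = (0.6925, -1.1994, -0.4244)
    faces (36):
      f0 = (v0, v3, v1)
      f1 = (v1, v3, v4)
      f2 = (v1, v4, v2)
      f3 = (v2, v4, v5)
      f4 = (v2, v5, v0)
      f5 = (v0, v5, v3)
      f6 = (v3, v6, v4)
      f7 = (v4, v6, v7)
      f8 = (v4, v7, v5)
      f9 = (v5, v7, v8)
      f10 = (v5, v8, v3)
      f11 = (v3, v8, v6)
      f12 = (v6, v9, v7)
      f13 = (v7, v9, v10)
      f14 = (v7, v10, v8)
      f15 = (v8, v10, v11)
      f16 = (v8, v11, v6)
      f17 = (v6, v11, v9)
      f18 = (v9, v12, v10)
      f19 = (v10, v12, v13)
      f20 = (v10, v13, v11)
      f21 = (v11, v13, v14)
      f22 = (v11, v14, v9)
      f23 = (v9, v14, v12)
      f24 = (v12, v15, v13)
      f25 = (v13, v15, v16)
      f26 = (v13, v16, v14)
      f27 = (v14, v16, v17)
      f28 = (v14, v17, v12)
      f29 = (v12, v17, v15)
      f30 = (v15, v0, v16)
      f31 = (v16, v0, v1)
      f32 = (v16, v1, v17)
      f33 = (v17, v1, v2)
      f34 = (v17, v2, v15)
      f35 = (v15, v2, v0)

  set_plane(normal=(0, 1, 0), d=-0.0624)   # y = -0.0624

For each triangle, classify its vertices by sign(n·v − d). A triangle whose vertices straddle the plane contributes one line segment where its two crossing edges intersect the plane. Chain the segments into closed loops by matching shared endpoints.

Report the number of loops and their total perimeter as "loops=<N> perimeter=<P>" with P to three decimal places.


loops=2 perimeter=5.093

Straddling triangles (12 of 36):
  (v9,v12,v10) [+-+] → (-2.08397, -0.0624, 0)–(-1.37395, -0.0624, 0.409976)  len=0.8199
  (v10,v12,v13) [+--] → (-1.37395, -0.0624, 0.409976)–(-1.34897, -0.0624, 0.4244)  len=0.0288
  (v10,v13,v11) [+-+] → (-1.34897, -0.0624, 0.4244)–(-1.34897, -0.0624, -0.38024)  len=0.8046
  (v11,v13,v14) [+--] → (-1.34897, -0.0624, -0.38024)–(-1.34897, -0.0624, -0.4244)  len=0.0442
  (v11,v14,v9) [+-+] → (-1.34897, -0.0624, -0.4244)–(-2.04573, -0.0624, -0.0220798)  len=0.8046
  (v9,v14,v12) [+--] → (-2.04573, -0.0624, -0.0220798)–(-2.08397, -0.0624, 0)  len=0.0442
  (v15,v0,v16) [-+-] → (2.08397, -0.0624, 0)–(2.04573, -0.0624, 0.0220798)  len=0.0442
  (v16,v0,v1) [-++] → (2.04573, -0.0624, 0.0220798)–(1.34897, -0.0624, 0.4244)  len=0.8046
  (v16,v1,v17) [-+-] → (1.34897, -0.0624, 0.4244)–(1.34897, -0.0624, 0.38024)  len=0.0442
  (v17,v1,v2) [-++] → (1.34897, -0.0624, 0.38024)–(1.34897, -0.0624, -0.4244)  len=0.8046
  (v17,v2,v15) [-+-] → (1.34897, -0.0624, -0.4244)–(1.37395, -0.0624, -0.409976)  len=0.0288
  (v15,v2,v0) [-++] → (1.37395, -0.0624, -0.409976)–(2.08397, -0.0624, 0)  len=0.8199

Chained into 2 loop(s):
  loop 1: 6 segments, perimeter = 2.5463
  loop 2: 6 segments, perimeter = 2.5463
Total perimeter = 5.093


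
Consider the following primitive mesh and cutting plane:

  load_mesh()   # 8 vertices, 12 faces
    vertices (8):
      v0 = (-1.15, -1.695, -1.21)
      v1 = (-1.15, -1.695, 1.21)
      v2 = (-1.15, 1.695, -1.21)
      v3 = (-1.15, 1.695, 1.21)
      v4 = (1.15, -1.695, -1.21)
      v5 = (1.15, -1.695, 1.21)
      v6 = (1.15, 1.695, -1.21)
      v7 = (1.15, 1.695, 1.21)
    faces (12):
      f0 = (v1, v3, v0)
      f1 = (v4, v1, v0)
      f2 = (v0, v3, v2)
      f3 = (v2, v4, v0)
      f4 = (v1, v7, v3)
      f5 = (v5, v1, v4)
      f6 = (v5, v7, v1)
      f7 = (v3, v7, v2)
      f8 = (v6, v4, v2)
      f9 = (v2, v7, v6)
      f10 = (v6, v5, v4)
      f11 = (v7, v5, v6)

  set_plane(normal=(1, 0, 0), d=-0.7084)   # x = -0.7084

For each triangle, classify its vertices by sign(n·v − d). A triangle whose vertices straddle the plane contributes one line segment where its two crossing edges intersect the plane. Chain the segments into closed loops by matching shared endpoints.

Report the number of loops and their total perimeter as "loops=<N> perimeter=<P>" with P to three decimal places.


Straddling triangles (8 of 12):
  (v4,v1,v0) [+--] → (-0.7084, -1.695, 0.74536)–(-0.7084, -1.695, -1.21)  len=1.9554
  (v2,v4,v0) [-+-] → (-0.7084, 1.04412, -1.21)–(-0.7084, -1.695, -1.21)  len=2.7391
  (v1,v7,v3) [-+-] → (-0.7084, -1.04412, 1.21)–(-0.7084, 1.695, 1.21)  len=2.7391
  (v5,v1,v4) [+-+] → (-0.7084, -1.695, 1.21)–(-0.7084, -1.695, 0.74536)  len=0.4646
  (v5,v7,v1) [++-] → (-0.7084, -1.04412, 1.21)–(-0.7084, -1.695, 1.21)  len=0.6509
  (v3,v7,v2) [-+-] → (-0.7084, 1.695, 1.21)–(-0.7084, 1.695, -0.74536)  len=1.9554
  (v6,v4,v2) [++-] → (-0.7084, 1.04412, -1.21)–(-0.7084, 1.695, -1.21)  len=0.6509
  (v2,v7,v6) [-++] → (-0.7084, 1.695, -0.74536)–(-0.7084, 1.695, -1.21)  len=0.4646

Chained into 1 loop(s):
  loop 1: 8 segments, perimeter = 11.6200
Total perimeter = 11.620

loops=1 perimeter=11.620


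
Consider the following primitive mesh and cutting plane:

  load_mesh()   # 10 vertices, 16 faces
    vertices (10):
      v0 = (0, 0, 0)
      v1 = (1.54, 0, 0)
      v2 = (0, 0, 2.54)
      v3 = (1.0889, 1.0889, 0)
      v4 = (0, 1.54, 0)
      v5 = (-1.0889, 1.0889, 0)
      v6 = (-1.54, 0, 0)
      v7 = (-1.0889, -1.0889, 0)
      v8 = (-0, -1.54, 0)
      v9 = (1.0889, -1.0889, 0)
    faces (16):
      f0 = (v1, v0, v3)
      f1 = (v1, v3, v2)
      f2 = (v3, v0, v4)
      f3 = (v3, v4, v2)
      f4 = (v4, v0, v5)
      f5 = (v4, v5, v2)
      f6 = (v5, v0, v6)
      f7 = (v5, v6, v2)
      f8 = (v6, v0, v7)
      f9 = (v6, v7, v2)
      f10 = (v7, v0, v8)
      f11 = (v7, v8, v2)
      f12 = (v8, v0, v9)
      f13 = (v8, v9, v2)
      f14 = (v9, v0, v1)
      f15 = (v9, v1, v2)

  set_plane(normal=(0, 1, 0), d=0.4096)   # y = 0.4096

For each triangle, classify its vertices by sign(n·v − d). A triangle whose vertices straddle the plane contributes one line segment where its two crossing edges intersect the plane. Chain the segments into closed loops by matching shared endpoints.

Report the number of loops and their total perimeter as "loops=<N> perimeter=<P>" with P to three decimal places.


Straddling triangles (8 of 16):
  (v1,v0,v3) [--+] → (0.4096, 0.4096, 0)–(1.37031, 0.4096, 0)  len=0.9607
  (v1,v3,v2) [-+-] → (1.37031, 0.4096, 0)–(0.4096, 0.4096, 1.58456)  len=1.8530
  (v3,v0,v4) [+-+] → (0.4096, 0.4096, 0)–(0, 0.4096, 0)  len=0.4096
  (v3,v4,v2) [++-] → (0, 0.4096, 1.86443)–(0.4096, 0.4096, 1.58456)  len=0.4961
  (v4,v0,v5) [+-+] → (0, 0.4096, 0)–(-0.4096, 0.4096, 0)  len=0.4096
  (v4,v5,v2) [++-] → (-0.4096, 0.4096, 1.58456)–(0, 0.4096, 1.86443)  len=0.4961
  (v5,v0,v6) [+--] → (-0.4096, 0.4096, 0)–(-1.37031, 0.4096, 0)  len=0.9607
  (v5,v6,v2) [+--] → (-1.37031, 0.4096, 0)–(-0.4096, 0.4096, 1.58456)  len=1.8530

Chained into 1 loop(s):
  loop 1: 8 segments, perimeter = 7.4389
Total perimeter = 7.439

loops=1 perimeter=7.439


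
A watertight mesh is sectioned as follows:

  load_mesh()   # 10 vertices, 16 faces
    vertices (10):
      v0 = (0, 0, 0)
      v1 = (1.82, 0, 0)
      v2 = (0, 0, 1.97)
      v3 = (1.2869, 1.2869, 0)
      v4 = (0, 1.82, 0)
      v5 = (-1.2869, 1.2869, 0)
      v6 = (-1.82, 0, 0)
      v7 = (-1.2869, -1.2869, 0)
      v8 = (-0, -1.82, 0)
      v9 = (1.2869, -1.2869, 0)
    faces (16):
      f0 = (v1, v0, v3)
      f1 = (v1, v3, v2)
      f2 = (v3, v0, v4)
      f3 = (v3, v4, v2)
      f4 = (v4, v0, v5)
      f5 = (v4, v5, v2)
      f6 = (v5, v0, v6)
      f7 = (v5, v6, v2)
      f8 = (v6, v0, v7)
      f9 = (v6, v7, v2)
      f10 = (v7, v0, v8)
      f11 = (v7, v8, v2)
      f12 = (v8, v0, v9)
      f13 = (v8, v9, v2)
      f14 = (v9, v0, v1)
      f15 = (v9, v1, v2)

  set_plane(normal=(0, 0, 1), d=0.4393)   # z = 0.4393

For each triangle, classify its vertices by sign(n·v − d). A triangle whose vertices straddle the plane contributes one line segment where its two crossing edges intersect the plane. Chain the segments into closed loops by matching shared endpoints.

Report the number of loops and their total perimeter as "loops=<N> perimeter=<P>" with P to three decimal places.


Straddling triangles (8 of 16):
  (v1,v3,v2) [--+] → (0.999928, 0.999928, 0.4393)–(1.41415, 0, 0.4393)  len=1.0823
  (v3,v4,v2) [--+] → (0, 1.41415, 0.4393)–(0.999928, 0.999928, 0.4393)  len=1.0823
  (v4,v5,v2) [--+] → (-0.999928, 0.999928, 0.4393)–(0, 1.41415, 0.4393)  len=1.0823
  (v5,v6,v2) [--+] → (-1.41415, 0, 0.4393)–(-0.999928, 0.999928, 0.4393)  len=1.0823
  (v6,v7,v2) [--+] → (-0.999928, -0.999928, 0.4393)–(-1.41415, 0, 0.4393)  len=1.0823
  (v7,v8,v2) [--+] → (0, -1.41415, 0.4393)–(-0.999928, -0.999928, 0.4393)  len=1.0823
  (v8,v9,v2) [--+] → (0.999928, -0.999928, 0.4393)–(0, -1.41415, 0.4393)  len=1.0823
  (v9,v1,v2) [--+] → (1.41415, 0, 0.4393)–(0.999928, -0.999928, 0.4393)  len=1.0823

Chained into 1 loop(s):
  loop 1: 8 segments, perimeter = 8.6586
Total perimeter = 8.659

loops=1 perimeter=8.659


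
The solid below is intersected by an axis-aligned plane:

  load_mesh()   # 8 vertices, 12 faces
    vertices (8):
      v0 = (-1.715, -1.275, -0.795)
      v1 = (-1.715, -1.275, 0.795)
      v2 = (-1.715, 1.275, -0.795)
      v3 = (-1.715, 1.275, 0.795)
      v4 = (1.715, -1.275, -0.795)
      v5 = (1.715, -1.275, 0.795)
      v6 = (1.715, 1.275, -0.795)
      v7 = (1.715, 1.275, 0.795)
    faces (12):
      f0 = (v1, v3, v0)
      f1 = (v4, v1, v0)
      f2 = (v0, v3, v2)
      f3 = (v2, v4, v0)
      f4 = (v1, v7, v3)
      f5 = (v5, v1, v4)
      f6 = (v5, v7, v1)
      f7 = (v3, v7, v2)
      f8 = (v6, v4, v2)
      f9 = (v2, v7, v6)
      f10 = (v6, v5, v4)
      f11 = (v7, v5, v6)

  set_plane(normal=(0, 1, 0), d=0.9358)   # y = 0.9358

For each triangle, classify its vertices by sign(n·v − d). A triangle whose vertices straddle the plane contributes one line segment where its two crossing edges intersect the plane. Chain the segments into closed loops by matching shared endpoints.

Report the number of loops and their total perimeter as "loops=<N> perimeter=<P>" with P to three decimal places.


Straddling triangles (8 of 12):
  (v1,v3,v0) [-+-] → (-1.715, 0.9358, 0.795)–(-1.715, 0.9358, 0.583499)  len=0.2115
  (v0,v3,v2) [-++] → (-1.715, 0.9358, 0.583499)–(-1.715, 0.9358, -0.795)  len=1.3785
  (v2,v4,v0) [+--] → (-1.25874, 0.9358, -0.795)–(-1.715, 0.9358, -0.795)  len=0.4563
  (v1,v7,v3) [-++] → (1.25874, 0.9358, 0.795)–(-1.715, 0.9358, 0.795)  len=2.9737
  (v5,v7,v1) [-+-] → (1.715, 0.9358, 0.795)–(1.25874, 0.9358, 0.795)  len=0.4563
  (v6,v4,v2) [+-+] → (1.715, 0.9358, -0.795)–(-1.25874, 0.9358, -0.795)  len=2.9737
  (v6,v5,v4) [+--] → (1.715, 0.9358, -0.583499)–(1.715, 0.9358, -0.795)  len=0.2115
  (v7,v5,v6) [+-+] → (1.715, 0.9358, 0.795)–(1.715, 0.9358, -0.583499)  len=1.3785

Chained into 1 loop(s):
  loop 1: 8 segments, perimeter = 10.0400
Total perimeter = 10.040

loops=1 perimeter=10.040


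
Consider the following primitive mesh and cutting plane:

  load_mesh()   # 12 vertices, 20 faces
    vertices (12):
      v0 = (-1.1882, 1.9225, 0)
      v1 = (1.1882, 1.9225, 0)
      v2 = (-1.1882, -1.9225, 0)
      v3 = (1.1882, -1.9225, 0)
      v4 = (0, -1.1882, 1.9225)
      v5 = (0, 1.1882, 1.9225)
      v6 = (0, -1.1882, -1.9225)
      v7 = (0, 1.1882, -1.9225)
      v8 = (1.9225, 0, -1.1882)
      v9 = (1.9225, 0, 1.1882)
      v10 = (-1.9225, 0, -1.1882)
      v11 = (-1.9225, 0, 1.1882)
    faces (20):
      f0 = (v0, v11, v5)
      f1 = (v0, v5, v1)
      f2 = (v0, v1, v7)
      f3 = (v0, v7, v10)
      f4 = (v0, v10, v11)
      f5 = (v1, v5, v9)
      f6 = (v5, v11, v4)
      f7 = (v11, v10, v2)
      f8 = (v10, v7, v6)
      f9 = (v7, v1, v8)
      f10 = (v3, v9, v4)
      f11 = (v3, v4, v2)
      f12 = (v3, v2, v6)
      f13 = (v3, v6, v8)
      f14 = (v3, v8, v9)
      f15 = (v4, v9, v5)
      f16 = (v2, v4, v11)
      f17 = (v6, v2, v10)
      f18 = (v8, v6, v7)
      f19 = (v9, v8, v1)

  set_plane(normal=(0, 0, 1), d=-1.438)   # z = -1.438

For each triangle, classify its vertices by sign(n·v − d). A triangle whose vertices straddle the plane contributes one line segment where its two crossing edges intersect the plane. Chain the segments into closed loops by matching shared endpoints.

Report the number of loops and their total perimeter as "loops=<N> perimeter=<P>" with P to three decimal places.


loops=1 perimeter=8.296

Straddling triangles (8 of 20):
  (v0,v1,v7) [++-] → (0.299445, 1.37326, -1.438)–(-0.299445, 1.37326, -1.438)  len=0.5989
  (v0,v7,v10) [+-+] → (-0.299445, 1.37326, -1.438)–(-1.26849, 0.404211, -1.438)  len=1.3704
  (v10,v7,v6) [+--] → (-1.26849, 0.404211, -1.438)–(-1.26849, -0.404211, -1.438)  len=0.8084
  (v7,v1,v8) [-++] → (0.299445, 1.37326, -1.438)–(1.26849, 0.404211, -1.438)  len=1.3704
  (v3,v2,v6) [++-] → (-0.299445, -1.37326, -1.438)–(0.299445, -1.37326, -1.438)  len=0.5989
  (v3,v6,v8) [+-+] → (0.299445, -1.37326, -1.438)–(1.26849, -0.404211, -1.438)  len=1.3704
  (v6,v2,v10) [-++] → (-0.299445, -1.37326, -1.438)–(-1.26849, -0.404211, -1.438)  len=1.3704
  (v8,v6,v7) [+--] → (1.26849, -0.404211, -1.438)–(1.26849, 0.404211, -1.438)  len=0.8084

Chained into 1 loop(s):
  loop 1: 8 segments, perimeter = 8.2964
Total perimeter = 8.296


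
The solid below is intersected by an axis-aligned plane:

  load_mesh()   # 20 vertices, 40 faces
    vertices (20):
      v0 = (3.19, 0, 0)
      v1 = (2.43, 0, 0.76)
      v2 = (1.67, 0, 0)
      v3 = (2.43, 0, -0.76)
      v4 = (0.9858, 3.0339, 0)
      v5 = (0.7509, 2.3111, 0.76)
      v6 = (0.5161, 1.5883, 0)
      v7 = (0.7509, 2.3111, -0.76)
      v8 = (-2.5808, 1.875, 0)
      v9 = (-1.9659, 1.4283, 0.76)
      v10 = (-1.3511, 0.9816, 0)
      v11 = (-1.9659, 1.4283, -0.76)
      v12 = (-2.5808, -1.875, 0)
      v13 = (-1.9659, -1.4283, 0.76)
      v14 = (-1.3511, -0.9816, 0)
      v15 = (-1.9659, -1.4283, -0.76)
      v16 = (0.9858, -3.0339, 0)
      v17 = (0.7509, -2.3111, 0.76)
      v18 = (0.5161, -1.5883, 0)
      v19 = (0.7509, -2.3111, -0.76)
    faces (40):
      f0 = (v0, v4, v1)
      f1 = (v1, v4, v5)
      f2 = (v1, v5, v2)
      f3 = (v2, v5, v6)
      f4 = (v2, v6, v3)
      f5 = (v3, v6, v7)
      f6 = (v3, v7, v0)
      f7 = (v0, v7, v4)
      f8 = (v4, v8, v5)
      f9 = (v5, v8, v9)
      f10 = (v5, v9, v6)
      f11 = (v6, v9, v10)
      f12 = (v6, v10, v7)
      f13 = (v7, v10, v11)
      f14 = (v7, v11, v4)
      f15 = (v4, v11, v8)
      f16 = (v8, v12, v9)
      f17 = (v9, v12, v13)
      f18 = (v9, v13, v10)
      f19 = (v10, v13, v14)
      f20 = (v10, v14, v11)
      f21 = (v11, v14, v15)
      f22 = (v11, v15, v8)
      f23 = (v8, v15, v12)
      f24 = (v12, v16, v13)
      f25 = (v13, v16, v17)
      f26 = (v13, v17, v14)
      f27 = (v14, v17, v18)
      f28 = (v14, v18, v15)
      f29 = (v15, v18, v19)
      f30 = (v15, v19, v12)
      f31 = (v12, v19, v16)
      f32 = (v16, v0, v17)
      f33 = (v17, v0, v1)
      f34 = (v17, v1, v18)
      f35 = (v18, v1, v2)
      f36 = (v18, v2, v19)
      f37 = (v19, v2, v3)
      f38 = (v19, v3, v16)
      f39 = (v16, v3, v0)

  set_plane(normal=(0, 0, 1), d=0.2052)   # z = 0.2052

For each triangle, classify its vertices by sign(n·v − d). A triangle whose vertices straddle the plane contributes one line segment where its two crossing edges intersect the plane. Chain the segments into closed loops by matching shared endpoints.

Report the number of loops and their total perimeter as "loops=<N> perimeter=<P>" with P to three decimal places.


Straddling triangles (20 of 40):
  (v0,v4,v1) [--+] → (1.37573, 2.21475, 0.2052)–(2.9848, 0, 0.2052)  len=2.7376
  (v1,v4,v5) [+-+] → (1.37573, 2.21475, 0.2052)–(0.922377, 2.83874, 0.2052)  len=0.7713
  (v1,v5,v2) [++-] → (1.42184, 0.623997, 0.2052)–(1.8752, 0, 0.2052)  len=0.7713
  (v2,v5,v6) [-+-] → (1.42184, 0.623997, 0.2052)–(0.579496, 1.78346, 0.2052)  len=1.4331
  (v4,v8,v5) [--+] → (-1.68124, 1.99275, 0.2052)–(0.922377, 2.83874, 0.2052)  len=2.7376
  (v5,v8,v9) [+-+] → (-1.68124, 1.99275, 0.2052)–(-2.41478, 1.75439, 0.2052)  len=0.7713
  (v5,v9,v6) [++-] → (-0.15404, 1.5451, 0.2052)–(0.579496, 1.78346, 0.2052)  len=0.7713
  (v6,v9,v10) [-+-] → (-0.15404, 1.5451, 0.2052)–(-1.5171, 1.10221, 0.2052)  len=1.4332
  (v8,v12,v9) [--+] → (-2.41478, -0.983109, 0.2052)–(-2.41478, 1.75439, 0.2052)  len=2.7375
  (v9,v12,v13) [+-+] → (-2.41478, -0.983109, 0.2052)–(-2.41478, -1.75439, 0.2052)  len=0.7713
  (v9,v13,v10) [++-] → (-1.5171, 0.330927, 0.2052)–(-1.5171, 1.10221, 0.2052)  len=0.7713
  (v10,v13,v14) [-+-] → (-1.5171, 0.330927, 0.2052)–(-1.5171, -1.10221, 0.2052)  len=1.4331
  (v12,v16,v13) [--+] → (0.188841, -2.60039, 0.2052)–(-2.41478, -1.75439, 0.2052)  len=2.7376
  (v13,v16,v17) [+-+] → (0.188841, -2.60039, 0.2052)–(0.922377, -2.83874, 0.2052)  len=0.7713
  (v13,v17,v14) [++-] → (-0.78356, -1.34057, 0.2052)–(-1.5171, -1.10221, 0.2052)  len=0.7713
  (v14,v17,v18) [-+-] → (-0.78356, -1.34057, 0.2052)–(0.579496, -1.78346, 0.2052)  len=1.4332
  (v16,v0,v17) [--+] → (2.53144, -0.623997, 0.2052)–(0.922377, -2.83874, 0.2052)  len=2.7376
  (v17,v0,v1) [+-+] → (2.53144, -0.623997, 0.2052)–(2.9848, 0, 0.2052)  len=0.7713
  (v17,v1,v18) [++-] → (1.03285, -1.15946, 0.2052)–(0.579496, -1.78346, 0.2052)  len=0.7713
  (v18,v1,v2) [-+-] → (1.03285, -1.15946, 0.2052)–(1.8752, 0, 0.2052)  len=1.4331

Chained into 2 loop(s):
  loop 1: 10 segments, perimeter = 17.5443
  loop 2: 10 segments, perimeter = 11.0223
Total perimeter = 28.567

loops=2 perimeter=28.567


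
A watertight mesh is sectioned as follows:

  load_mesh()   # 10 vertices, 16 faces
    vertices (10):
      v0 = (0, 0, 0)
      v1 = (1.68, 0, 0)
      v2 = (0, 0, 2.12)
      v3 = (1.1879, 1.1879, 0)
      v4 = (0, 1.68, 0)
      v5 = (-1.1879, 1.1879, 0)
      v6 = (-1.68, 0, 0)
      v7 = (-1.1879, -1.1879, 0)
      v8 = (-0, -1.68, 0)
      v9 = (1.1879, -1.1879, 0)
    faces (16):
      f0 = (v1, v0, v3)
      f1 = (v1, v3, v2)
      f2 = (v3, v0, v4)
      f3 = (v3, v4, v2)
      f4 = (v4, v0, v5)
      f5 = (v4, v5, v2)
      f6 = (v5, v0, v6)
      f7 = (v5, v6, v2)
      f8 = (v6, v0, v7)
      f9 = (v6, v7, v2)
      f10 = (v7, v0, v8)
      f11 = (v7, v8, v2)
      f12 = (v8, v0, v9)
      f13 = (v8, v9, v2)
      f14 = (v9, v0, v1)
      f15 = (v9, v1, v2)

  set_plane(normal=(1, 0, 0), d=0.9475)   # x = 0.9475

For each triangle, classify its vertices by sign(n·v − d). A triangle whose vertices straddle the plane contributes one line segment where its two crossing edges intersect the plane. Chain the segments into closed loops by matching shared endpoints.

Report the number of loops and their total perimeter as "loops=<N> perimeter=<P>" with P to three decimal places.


Straddling triangles (8 of 16):
  (v1,v0,v3) [+-+] → (0.9475, 0, 0)–(0.9475, 0.9475, 0)  len=0.9475
  (v1,v3,v2) [++-] → (0.9475, 0.9475, 0.429033)–(0.9475, 0, 0.924345)  len=1.0692
  (v3,v0,v4) [+--] → (0.9475, 0.9475, 0)–(0.9475, 1.28749, 0)  len=0.3400
  (v3,v4,v2) [+--] → (0.9475, 1.28749, 0)–(0.9475, 0.9475, 0.429033)  len=0.5474
  (v8,v0,v9) [--+] → (0.9475, -0.9475, 0)–(0.9475, -1.28749, 0)  len=0.3400
  (v8,v9,v2) [-+-] → (0.9475, -1.28749, 0)–(0.9475, -0.9475, 0.429033)  len=0.5474
  (v9,v0,v1) [+-+] → (0.9475, -0.9475, 0)–(0.9475, 0, 0)  len=0.9475
  (v9,v1,v2) [++-] → (0.9475, 0, 0.924345)–(0.9475, -0.9475, 0.429033)  len=1.0692

Chained into 1 loop(s):
  loop 1: 8 segments, perimeter = 5.8081
Total perimeter = 5.808

loops=1 perimeter=5.808


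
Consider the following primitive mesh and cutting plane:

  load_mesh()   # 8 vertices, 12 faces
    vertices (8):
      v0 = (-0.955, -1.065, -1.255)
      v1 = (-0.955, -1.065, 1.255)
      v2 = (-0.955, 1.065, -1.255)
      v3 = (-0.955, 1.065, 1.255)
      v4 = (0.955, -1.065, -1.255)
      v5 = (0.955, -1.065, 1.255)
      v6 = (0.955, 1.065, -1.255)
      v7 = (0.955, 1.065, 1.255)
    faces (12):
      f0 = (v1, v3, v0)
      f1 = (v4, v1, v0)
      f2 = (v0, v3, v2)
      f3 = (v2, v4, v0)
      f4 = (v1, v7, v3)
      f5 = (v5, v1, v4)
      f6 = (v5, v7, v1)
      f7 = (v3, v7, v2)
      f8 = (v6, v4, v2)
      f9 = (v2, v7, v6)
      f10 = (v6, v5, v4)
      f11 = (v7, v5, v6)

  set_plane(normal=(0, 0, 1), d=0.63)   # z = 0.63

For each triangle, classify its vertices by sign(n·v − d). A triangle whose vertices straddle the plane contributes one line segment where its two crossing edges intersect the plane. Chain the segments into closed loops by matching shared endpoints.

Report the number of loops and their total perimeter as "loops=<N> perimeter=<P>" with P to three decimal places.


loops=1 perimeter=8.080

Straddling triangles (8 of 12):
  (v1,v3,v0) [++-] → (-0.955, 0.534622, 0.63)–(-0.955, -1.065, 0.63)  len=1.5996
  (v4,v1,v0) [-+-] → (-0.479402, -1.065, 0.63)–(-0.955, -1.065, 0.63)  len=0.4756
  (v0,v3,v2) [-+-] → (-0.955, 0.534622, 0.63)–(-0.955, 1.065, 0.63)  len=0.5304
  (v5,v1,v4) [++-] → (-0.479402, -1.065, 0.63)–(0.955, -1.065, 0.63)  len=1.4344
  (v3,v7,v2) [++-] → (0.479402, 1.065, 0.63)–(-0.955, 1.065, 0.63)  len=1.4344
  (v2,v7,v6) [-+-] → (0.479402, 1.065, 0.63)–(0.955, 1.065, 0.63)  len=0.4756
  (v6,v5,v4) [-+-] → (0.955, -0.534622, 0.63)–(0.955, -1.065, 0.63)  len=0.5304
  (v7,v5,v6) [++-] → (0.955, -0.534622, 0.63)–(0.955, 1.065, 0.63)  len=1.5996

Chained into 1 loop(s):
  loop 1: 8 segments, perimeter = 8.0800
Total perimeter = 8.080


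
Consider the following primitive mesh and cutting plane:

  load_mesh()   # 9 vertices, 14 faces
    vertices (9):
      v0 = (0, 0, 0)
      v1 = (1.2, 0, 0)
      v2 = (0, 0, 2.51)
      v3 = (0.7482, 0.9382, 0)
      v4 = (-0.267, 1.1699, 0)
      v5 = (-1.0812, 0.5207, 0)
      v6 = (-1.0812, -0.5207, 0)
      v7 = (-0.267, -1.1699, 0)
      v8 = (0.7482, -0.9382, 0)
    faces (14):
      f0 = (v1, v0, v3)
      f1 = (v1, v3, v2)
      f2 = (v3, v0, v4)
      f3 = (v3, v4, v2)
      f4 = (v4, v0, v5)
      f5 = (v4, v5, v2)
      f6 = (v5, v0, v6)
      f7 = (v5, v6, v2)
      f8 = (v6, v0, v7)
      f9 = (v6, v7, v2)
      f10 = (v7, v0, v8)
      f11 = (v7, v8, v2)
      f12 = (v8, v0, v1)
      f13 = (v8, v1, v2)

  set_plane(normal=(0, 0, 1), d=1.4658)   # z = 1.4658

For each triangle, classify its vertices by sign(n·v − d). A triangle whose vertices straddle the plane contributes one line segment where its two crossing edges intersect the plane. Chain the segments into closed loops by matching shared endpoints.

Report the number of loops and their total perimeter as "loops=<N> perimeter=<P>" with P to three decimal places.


Straddling triangles (7 of 14):
  (v1,v3,v2) [--+] → (0.311263, 0.390306, 1.4658)–(0.499219, 0, 1.4658)  len=0.4332
  (v3,v4,v2) [--+] → (-0.111076, 0.486697, 1.4658)–(0.311263, 0.390306, 1.4658)  len=0.4332
  (v4,v5,v2) [--+] → (-0.449796, 0.216619, 1.4658)–(-0.111076, 0.486697, 1.4658)  len=0.4332
  (v5,v6,v2) [--+] → (-0.449796, -0.216619, 1.4658)–(-0.449796, 0.216619, 1.4658)  len=0.4332
  (v6,v7,v2) [--+] → (-0.111076, -0.486697, 1.4658)–(-0.449796, -0.216619, 1.4658)  len=0.4332
  (v7,v8,v2) [--+] → (0.311263, -0.390306, 1.4658)–(-0.111076, -0.486697, 1.4658)  len=0.4332
  (v8,v1,v2) [--+] → (0.499219, 0, 1.4658)–(0.311263, -0.390306, 1.4658)  len=0.4332

Chained into 1 loop(s):
  loop 1: 7 segments, perimeter = 3.0325
Total perimeter = 3.032

loops=1 perimeter=3.032


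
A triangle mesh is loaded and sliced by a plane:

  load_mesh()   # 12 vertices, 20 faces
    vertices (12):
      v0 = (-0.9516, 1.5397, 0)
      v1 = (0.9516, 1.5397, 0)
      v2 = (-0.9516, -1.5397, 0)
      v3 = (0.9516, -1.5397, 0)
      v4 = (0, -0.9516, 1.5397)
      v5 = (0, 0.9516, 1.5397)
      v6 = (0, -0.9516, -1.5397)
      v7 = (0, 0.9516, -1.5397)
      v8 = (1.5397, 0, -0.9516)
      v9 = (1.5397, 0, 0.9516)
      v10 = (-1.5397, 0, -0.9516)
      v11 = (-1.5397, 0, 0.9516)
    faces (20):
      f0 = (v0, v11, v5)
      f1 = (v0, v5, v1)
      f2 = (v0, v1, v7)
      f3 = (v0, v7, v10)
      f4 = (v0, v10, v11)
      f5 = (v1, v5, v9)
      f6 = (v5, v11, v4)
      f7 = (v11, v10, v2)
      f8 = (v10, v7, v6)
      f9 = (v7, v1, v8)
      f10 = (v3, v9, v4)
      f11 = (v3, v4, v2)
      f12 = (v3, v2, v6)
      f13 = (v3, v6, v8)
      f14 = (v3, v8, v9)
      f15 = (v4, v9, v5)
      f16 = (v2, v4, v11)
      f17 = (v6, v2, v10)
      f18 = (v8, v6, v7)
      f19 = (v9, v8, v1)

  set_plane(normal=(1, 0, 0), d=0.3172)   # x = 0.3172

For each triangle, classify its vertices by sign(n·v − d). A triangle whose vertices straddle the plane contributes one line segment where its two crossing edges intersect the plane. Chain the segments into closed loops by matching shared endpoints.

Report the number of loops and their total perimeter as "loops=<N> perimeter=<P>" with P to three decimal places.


loops=1 perimeter=9.635

Straddling triangles (10 of 20):
  (v0,v5,v1) [--+] → (0.3172, 1.14763, 1.02647)–(0.3172, 1.5397, 0)  len=1.0988
  (v0,v1,v7) [-+-] → (0.3172, 1.5397, 0)–(0.3172, 1.14763, -1.02647)  len=1.0988
  (v1,v5,v9) [+-+] → (0.3172, 1.14763, 1.02647)–(0.3172, 0.755557, 1.41854)  len=0.5545
  (v7,v1,v8) [-++] → (0.3172, 1.14763, -1.02647)–(0.3172, 0.755557, -1.41854)  len=0.5545
  (v3,v9,v4) [++-] → (0.3172, -0.755557, 1.41854)–(0.3172, -1.14763, 1.02647)  len=0.5545
  (v3,v4,v2) [+--] → (0.3172, -1.14763, 1.02647)–(0.3172, -1.5397, 0)  len=1.0988
  (v3,v2,v6) [+--] → (0.3172, -1.5397, 0)–(0.3172, -1.14763, -1.02647)  len=1.0988
  (v3,v6,v8) [+-+] → (0.3172, -1.14763, -1.02647)–(0.3172, -0.755557, -1.41854)  len=0.5545
  (v4,v9,v5) [-+-] → (0.3172, -0.755557, 1.41854)–(0.3172, 0.755557, 1.41854)  len=1.5111
  (v8,v6,v7) [+--] → (0.3172, -0.755557, -1.41854)–(0.3172, 0.755557, -1.41854)  len=1.5111

Chained into 1 loop(s):
  loop 1: 10 segments, perimeter = 9.6353
Total perimeter = 9.635


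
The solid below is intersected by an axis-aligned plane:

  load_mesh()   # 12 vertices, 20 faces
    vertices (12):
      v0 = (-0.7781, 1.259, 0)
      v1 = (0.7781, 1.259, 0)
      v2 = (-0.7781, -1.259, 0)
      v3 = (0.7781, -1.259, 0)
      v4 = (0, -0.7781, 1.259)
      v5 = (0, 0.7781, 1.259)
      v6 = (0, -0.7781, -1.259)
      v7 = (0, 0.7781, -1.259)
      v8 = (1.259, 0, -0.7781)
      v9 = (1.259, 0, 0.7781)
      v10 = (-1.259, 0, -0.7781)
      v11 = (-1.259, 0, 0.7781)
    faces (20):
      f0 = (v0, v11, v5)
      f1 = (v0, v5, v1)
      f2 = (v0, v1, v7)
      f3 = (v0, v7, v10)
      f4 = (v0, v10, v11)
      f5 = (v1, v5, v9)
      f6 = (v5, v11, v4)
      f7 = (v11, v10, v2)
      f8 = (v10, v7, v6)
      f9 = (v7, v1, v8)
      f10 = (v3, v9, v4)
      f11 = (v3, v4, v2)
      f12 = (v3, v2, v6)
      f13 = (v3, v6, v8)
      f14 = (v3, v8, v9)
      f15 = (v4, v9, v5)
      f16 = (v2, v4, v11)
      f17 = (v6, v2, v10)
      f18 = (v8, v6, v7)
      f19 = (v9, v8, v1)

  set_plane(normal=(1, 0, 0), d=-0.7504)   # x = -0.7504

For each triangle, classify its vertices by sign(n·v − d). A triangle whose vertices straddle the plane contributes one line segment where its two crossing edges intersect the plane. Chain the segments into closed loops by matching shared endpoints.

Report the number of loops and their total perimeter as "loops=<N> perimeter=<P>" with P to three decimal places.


loops=1 perimeter=6.696

Straddling triangles (10 of 20):
  (v0,v11,v5) [--+] → (-0.7504, 0.31433, 0.97237)–(-0.7504, 1.24188, 0.0448198)  len=1.3118
  (v0,v5,v1) [-++] → (-0.7504, 1.24188, 0.0448198)–(-0.7504, 1.259, 0)  len=0.0480
  (v0,v1,v7) [-++] → (-0.7504, 1.259, 0)–(-0.7504, 1.24188, -0.0448198)  len=0.0480
  (v0,v7,v10) [-+-] → (-0.7504, 1.24188, -0.0448198)–(-0.7504, 0.31433, -0.97237)  len=1.3118
  (v5,v11,v4) [+-+] → (-0.7504, 0.31433, 0.97237)–(-0.7504, -0.31433, 0.97237)  len=0.6287
  (v10,v7,v6) [-++] → (-0.7504, 0.31433, -0.97237)–(-0.7504, -0.31433, -0.97237)  len=0.6287
  (v3,v4,v2) [++-] → (-0.7504, -1.24188, 0.0448198)–(-0.7504, -1.259, 0)  len=0.0480
  (v3,v2,v6) [+-+] → (-0.7504, -1.259, 0)–(-0.7504, -1.24188, -0.0448198)  len=0.0480
  (v2,v4,v11) [-+-] → (-0.7504, -1.24188, 0.0448198)–(-0.7504, -0.31433, 0.97237)  len=1.3118
  (v6,v2,v10) [+--] → (-0.7504, -1.24188, -0.0448198)–(-0.7504, -0.31433, -0.97237)  len=1.3118

Chained into 1 loop(s):
  loop 1: 10 segments, perimeter = 6.6962
Total perimeter = 6.696


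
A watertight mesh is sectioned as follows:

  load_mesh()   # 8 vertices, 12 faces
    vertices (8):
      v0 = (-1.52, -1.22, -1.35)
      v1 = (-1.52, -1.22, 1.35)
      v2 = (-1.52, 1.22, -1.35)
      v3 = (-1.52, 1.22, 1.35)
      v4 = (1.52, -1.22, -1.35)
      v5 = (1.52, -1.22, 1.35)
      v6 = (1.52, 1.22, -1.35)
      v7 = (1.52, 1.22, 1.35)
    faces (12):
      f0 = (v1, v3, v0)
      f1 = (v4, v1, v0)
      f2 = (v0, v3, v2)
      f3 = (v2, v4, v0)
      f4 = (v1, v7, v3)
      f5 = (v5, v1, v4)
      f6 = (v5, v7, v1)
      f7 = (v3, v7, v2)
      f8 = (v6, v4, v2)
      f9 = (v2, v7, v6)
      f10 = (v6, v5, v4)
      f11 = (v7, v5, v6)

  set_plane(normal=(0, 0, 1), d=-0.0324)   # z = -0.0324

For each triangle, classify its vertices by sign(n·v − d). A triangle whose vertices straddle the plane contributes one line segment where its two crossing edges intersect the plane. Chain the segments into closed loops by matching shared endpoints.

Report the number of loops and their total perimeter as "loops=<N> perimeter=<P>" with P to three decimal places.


Straddling triangles (8 of 12):
  (v1,v3,v0) [++-] → (-1.52, -0.02928, -0.0324)–(-1.52, -1.22, -0.0324)  len=1.1907
  (v4,v1,v0) [-+-] → (0.03648, -1.22, -0.0324)–(-1.52, -1.22, -0.0324)  len=1.5565
  (v0,v3,v2) [-+-] → (-1.52, -0.02928, -0.0324)–(-1.52, 1.22, -0.0324)  len=1.2493
  (v5,v1,v4) [++-] → (0.03648, -1.22, -0.0324)–(1.52, -1.22, -0.0324)  len=1.4835
  (v3,v7,v2) [++-] → (-0.03648, 1.22, -0.0324)–(-1.52, 1.22, -0.0324)  len=1.4835
  (v2,v7,v6) [-+-] → (-0.03648, 1.22, -0.0324)–(1.52, 1.22, -0.0324)  len=1.5565
  (v6,v5,v4) [-+-] → (1.52, 0.02928, -0.0324)–(1.52, -1.22, -0.0324)  len=1.2493
  (v7,v5,v6) [++-] → (1.52, 0.02928, -0.0324)–(1.52, 1.22, -0.0324)  len=1.1907

Chained into 1 loop(s):
  loop 1: 8 segments, perimeter = 10.9600
Total perimeter = 10.960

loops=1 perimeter=10.960


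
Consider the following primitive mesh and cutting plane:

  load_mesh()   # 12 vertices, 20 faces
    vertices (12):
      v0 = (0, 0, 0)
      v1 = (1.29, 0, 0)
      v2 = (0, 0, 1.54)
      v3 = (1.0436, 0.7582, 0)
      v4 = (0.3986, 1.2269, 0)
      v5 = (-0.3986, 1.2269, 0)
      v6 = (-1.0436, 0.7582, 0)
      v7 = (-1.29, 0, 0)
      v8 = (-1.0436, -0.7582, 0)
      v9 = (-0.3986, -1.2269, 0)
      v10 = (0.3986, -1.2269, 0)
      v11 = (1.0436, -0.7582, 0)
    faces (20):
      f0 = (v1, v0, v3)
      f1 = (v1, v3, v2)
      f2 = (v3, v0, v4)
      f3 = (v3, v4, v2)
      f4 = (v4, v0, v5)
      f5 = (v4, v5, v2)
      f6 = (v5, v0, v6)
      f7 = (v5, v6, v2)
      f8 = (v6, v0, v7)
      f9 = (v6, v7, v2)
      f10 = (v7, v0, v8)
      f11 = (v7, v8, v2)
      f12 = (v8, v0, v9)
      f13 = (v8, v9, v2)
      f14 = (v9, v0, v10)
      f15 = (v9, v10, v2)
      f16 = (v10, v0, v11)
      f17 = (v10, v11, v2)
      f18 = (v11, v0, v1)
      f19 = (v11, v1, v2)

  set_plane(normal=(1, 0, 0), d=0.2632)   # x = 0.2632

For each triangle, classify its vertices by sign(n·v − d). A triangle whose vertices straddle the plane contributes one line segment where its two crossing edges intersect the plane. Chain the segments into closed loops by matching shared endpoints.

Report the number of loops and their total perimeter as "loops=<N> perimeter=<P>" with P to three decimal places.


Straddling triangles (12 of 20):
  (v1,v0,v3) [+-+] → (0.2632, 0, 0)–(0.2632, 0.191221, 0)  len=0.1912
  (v1,v3,v2) [++-] → (0.2632, 0.191221, 1.15161)–(0.2632, 0, 1.22579)  len=0.2051
  (v3,v0,v4) [+-+] → (0.2632, 0.191221, 0)–(0.2632, 0.810136, 0)  len=0.6189
  (v3,v4,v2) [++-] → (0.2632, 0.810136, 0.523121)–(0.2632, 0.191221, 1.15161)  len=0.8821
  (v4,v0,v5) [+--] → (0.2632, 0.810136, 0)–(0.2632, 1.2269, 0)  len=0.4168
  (v4,v5,v2) [+--] → (0.2632, 1.2269, 0)–(0.2632, 0.810136, 0.523121)  len=0.6688
  (v9,v0,v10) [--+] → (0.2632, -0.810136, 0)–(0.2632, -1.2269, 0)  len=0.4168
  (v9,v10,v2) [-+-] → (0.2632, -1.2269, 0)–(0.2632, -0.810136, 0.523121)  len=0.6688
  (v10,v0,v11) [+-+] → (0.2632, -0.810136, 0)–(0.2632, -0.191221, 0)  len=0.6189
  (v10,v11,v2) [++-] → (0.2632, -0.191221, 1.15161)–(0.2632, -0.810136, 0.523121)  len=0.8821
  (v11,v0,v1) [+-+] → (0.2632, -0.191221, 0)–(0.2632, 0, 0)  len=0.1912
  (v11,v1,v2) [++-] → (0.2632, 0, 1.22579)–(0.2632, -0.191221, 1.15161)  len=0.2051

Chained into 1 loop(s):
  loop 1: 12 segments, perimeter = 5.9658
Total perimeter = 5.966

loops=1 perimeter=5.966
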